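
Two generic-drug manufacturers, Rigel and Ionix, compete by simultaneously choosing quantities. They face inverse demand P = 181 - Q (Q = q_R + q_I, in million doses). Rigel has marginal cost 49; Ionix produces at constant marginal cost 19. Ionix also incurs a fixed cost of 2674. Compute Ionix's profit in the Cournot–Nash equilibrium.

1422

Rigel's profit: π_R = (181 - Q)q_R - (49q_R). Setting ∂π_R/∂q_R = 0: 132 - 2q_R - (q_I) = 0.
Ionix's profit: π_I = (181 - Q)q_I - (19q_I). Setting ∂π_I/∂q_I = 0: 162 - 2q_I - (q_R) = 0.
So q_R = (132 - q_I)/2 and q_I = (162 - q_R)/2.
Solving the pair: q_R = 34, q_I = 64.
Price P = 181 - 98 = 83.
Ionix's profit: (83 - 19)·64 - 2674 = 1422.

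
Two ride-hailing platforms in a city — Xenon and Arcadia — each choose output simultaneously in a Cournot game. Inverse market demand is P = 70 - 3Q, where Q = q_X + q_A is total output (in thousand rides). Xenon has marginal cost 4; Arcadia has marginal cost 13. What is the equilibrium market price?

Xenon's profit: π_X = (70 - 3Q)q_X - (4q_X). Setting ∂π_X/∂q_X = 0: 66 - 6q_X - 3(q_A) = 0.
Arcadia's profit: π_A = (70 - 3Q)q_A - (13q_A). Setting ∂π_A/∂q_A = 0: 57 - 6q_A - 3(q_X) = 0.
Best responses: q_X = (66 - 3q_A)/6, q_A = (57 - 3q_X)/6.
Substituting one into the other gives q_X = 25/3 and q_A = 16/3.
Total output Q = 41/3, so price P = 70 - 3·(41/3) = 29.

29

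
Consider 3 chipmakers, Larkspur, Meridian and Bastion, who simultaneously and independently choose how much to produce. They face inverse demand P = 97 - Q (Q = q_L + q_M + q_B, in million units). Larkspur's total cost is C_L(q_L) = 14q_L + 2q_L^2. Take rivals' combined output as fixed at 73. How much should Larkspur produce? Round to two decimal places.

With rivals' combined output fixed at 73, Larkspur's profit is π_L = (97 - 73 - q_L)q_L - (14q_L + 2q_L²) = (24 - q_L)q_L - (14q_L + 2q_L²).
∂π_L/∂q_L = 10 - 6q_L = 0, so q_L = 5/3.

1.67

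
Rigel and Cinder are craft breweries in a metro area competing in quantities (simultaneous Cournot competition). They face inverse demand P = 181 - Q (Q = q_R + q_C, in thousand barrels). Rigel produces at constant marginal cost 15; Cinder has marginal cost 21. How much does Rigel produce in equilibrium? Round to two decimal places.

Rigel's profit: π_R = (181 - Q)q_R - (15q_R). Setting ∂π_R/∂q_R = 0: 166 - 2q_R - (q_C) = 0.
Cinder's profit: π_C = (181 - Q)q_C - (21q_C). Setting ∂π_C/∂q_C = 0: 160 - 2q_C - (q_R) = 0.
So q_R = (166 - q_C)/2 and q_C = (160 - q_R)/2.
Substituting one into the other gives q_R = 172/3 and q_C = 154/3.

57.33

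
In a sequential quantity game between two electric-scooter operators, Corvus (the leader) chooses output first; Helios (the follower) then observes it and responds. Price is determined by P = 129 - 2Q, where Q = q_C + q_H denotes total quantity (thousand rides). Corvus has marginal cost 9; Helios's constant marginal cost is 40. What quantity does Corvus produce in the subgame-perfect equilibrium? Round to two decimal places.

37.75

The follower Helios best-responds to any q_C: π_H = (129 - 2Q)q_H - 40q_H.
Follower FOC: 89 - 2q_C - 4q_H = 0, so q_H(q_C) = (89 - 2q_C)/4.
Corvus substitutes q_H(q_C) into its own profit: π_C = q_C(129 - 2q_C - (89 - 2q_C)/2) - 9q_C = (169/2 - q_C)q_C - 9q_C.
Leader FOC: 151/2 - 2q_C = 0, so q_C = 151/4.
Then q_H = (89 - 2·(151/4))/4 = 27/8.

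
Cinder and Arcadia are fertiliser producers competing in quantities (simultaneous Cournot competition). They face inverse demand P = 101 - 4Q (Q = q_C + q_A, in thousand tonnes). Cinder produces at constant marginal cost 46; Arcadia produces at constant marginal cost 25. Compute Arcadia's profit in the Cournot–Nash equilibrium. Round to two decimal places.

261.36

Cinder's profit: π_C = (101 - 4Q)q_C - (46q_C). Setting ∂π_C/∂q_C = 0: 55 - 8q_C - 4(q_A) = 0.
Arcadia's first-order condition: 76 - 8q_A - 4(q_C) = 0.
So q_C = (55 - 4q_A)/8 and q_A = (76 - 4q_C)/8.
Solving the pair: q_C = 17/6, q_A = 97/12.
Price P = 101 - 4·(131/12) = 172/3.
Arcadia's profit: (172/3 - 25)·(97/12) = 261.3611.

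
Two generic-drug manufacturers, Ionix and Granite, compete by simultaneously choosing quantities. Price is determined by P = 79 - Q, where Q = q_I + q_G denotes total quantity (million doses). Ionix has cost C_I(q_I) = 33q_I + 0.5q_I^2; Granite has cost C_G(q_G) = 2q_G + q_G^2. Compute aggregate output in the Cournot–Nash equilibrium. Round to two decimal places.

Ionix's profit: π_I = (79 - Q)q_I - (33q_I + (1/2)q_I²). Setting ∂π_I/∂q_I = 0: 46 - 3q_I - (q_G) = 0.
Granite's profit: π_G = (79 - Q)q_G - (2q_G + q_G²). Setting ∂π_G/∂q_G = 0: 77 - 4q_G - (q_I) = 0.
So q_I = (46 - q_G)/3 and q_G = (77 - q_I)/4.
Substituting one into the other gives q_I = 107/11 and q_G = 185/11.
Total output Q = 107/11 + 185/11 = 292/11.

26.55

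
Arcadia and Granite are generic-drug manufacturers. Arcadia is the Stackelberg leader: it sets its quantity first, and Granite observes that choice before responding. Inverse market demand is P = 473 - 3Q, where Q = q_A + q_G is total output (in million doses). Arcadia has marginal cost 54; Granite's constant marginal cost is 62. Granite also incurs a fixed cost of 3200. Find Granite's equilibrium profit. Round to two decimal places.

50.52

Solve by backward induction. Given q_A, the follower Granite maximises π_G = (473 - 3q_A - 3q_G)q_G - 62q_G.
∂π_G/∂q_G = 411 - 3q_A - 6q_G = 0 gives the reaction function q_G = (411 - 3q_A)/6.
Arcadia substitutes q_G(q_A) into its own profit: π_A = q_A(473 - 3q_A - (411 - 3q_A)/2) - 54q_A = (535/2 - (3/2)q_A)q_A - 54q_A.
Maximising: ∂π_A/∂q_A = 427/2 - 3q_A = 0, giving q_A = 427/6.
Then q_G = (411 - 3·(427/6))/6 = 395/12.
Price P = 473 - 3·(1249/12) = 643/4.
Granite's profit: (643/4 - 62)·(395/12) - 3200 = 50.5208.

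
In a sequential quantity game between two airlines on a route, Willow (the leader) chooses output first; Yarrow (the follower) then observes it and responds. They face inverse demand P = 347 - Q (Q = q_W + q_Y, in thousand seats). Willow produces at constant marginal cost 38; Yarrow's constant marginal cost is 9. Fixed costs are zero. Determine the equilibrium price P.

108

Solve by backward induction. Given q_W, the follower Yarrow maximises π_Y = (347 - q_W - q_Y)q_Y - 9q_Y.
Setting the follower's marginal profit to zero, 338 - q_W - 2q_Y = 0, i.e. q_Y = (338 - q_W)/2.
The leader anticipates this reaction. Substituting into P = 347 - Q gives P = 178 - (1/2)q_W, so π_W = (178 - (1/2)q_W)q_W - 38q_W.
Maximising: ∂π_W/∂q_W = 140 - q_W = 0, giving q_W = 140.
Then q_Y = (338 - 140)/2 = 99.
Total output Q = 239, so price P = 347 - 239 = 108.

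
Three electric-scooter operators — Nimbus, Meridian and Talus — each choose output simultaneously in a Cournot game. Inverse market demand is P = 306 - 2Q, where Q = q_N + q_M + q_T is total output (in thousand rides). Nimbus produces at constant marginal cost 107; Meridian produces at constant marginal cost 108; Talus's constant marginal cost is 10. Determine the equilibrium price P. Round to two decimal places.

132.75

Nimbus's profit: π_N = (306 - 2Q)q_N - (107q_N). Setting ∂π_N/∂q_N = 0: 199 - 4q_N - 2(q_M + q_T) = 0.
Meridian's profit: π_M = (306 - 2Q)q_M - (108q_M). Setting ∂π_M/∂q_M = 0: 198 - 4q_M - 2(q_N + q_T) = 0.
Talus's first-order condition: 296 - 4q_T - 2(q_N + q_M) = 0.
Adding the 3 first-order conditions: 693 − 8Q = 0, so Q = 693/8.
Back-substituting: q_N = (199 − 693/4)/2 = 103/8, q_M = (198 − 693/4)/2 = 99/8, q_T = (296 − 693/4)/2 = 491/8.
Total output Q = 693/8, so price P = 306 - 2·(693/8) = 531/4.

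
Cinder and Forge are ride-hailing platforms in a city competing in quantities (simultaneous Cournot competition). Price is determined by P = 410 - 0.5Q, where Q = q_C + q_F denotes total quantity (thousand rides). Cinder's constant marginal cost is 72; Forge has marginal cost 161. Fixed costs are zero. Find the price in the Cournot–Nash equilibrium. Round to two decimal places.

214.33

Cinder's profit: π_C = (410 - 0.5Q)q_C - (72q_C). Setting ∂π_C/∂q_C = 0: 338 - q_C - (1/2)(q_F) = 0.
Forge's profit: π_F = (410 - 0.5Q)q_F - (161q_F). Setting ∂π_F/∂q_F = 0: 249 - q_F - (1/2)(q_C) = 0.
Rearranging gives the reaction functions q_C = (338 - (1/2)q_F) and q_F = (249 - (1/2)q_C).
Solving the pair: q_C = 854/3, q_F = 320/3.
Total output Q = 1174/3, so price P = 410 - (1/2)·(1174/3) = 643/3.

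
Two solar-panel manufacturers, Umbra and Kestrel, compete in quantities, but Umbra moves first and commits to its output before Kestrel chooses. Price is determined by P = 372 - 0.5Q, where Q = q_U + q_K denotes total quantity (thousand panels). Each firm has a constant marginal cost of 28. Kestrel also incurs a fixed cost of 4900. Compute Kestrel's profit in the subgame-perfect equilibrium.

9892

Solve by backward induction. Given q_U, the follower Kestrel maximises π_K = (372 - (1/2)q_U - (1/2)q_K)q_K - 28q_K.
∂π_K/∂q_K = 344 - (1/2)q_U - q_K = 0 gives the reaction function q_K = (344 - (1/2)q_U).
Umbra substitutes q_K(q_U) into its own profit: π_U = q_U(372 - (1/2)q_U - (344 - (1/2)q_U)/2) - 28q_U = (200 - (1/4)q_U)q_U - 28q_U.
The leader's first-order condition 172 - (1/2)q_U = 0 yields q_U = 344.
Then q_K = (344 - (1/2)·344) = 172.
Price P = 372 - (1/2)·516 = 114.
Kestrel's profit: (114 - 28)·172 - 4900 = 9892.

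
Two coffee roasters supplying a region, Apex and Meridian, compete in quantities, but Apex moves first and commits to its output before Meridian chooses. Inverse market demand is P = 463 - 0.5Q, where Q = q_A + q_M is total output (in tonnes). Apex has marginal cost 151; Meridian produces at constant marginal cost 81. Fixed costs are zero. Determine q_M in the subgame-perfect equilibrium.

Solve by backward induction. Given q_A, the follower Meridian maximises π_M = (463 - (1/2)q_A - (1/2)q_M)q_M - 81q_M.
Follower FOC: 382 - (1/2)q_A - q_M = 0, so q_M(q_A) = (382 - (1/2)q_A).
The leader anticipates this reaction. Substituting into P = 463 - 0.5Q gives P = 272 - (1/4)q_A, so π_A = (272 - (1/4)q_A)q_A - 151q_A.
The leader's first-order condition 121 - (1/2)q_A = 0 yields q_A = 242.
Then q_M = (382 - (1/2)·242) = 261.

261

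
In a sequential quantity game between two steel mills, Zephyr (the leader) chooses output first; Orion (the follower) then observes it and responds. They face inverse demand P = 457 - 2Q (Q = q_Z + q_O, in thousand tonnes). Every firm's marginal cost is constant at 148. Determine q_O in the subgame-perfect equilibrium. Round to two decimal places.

Solve by backward induction. Given q_Z, the follower Orion maximises π_O = (457 - 2q_Z - 2q_O)q_O - 148q_O.
∂π_O/∂q_O = 309 - 2q_Z - 4q_O = 0 gives the reaction function q_O = (309 - 2q_Z)/4.
The leader anticipates this reaction. Substituting into P = 457 - 2Q gives P = 605/2 - q_Z, so π_Z = (605/2 - q_Z)q_Z - 148q_Z.
Leader FOC: 309/2 - 2q_Z = 0, so q_Z = 309/4.
Then q_O = (309 - 2·(309/4))/4 = 309/8.

38.63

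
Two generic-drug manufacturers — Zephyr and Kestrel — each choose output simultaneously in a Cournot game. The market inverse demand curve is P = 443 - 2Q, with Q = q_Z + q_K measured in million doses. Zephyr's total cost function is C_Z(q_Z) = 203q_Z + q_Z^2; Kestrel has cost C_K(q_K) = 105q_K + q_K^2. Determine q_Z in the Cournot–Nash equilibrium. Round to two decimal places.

Zephyr's profit: π_Z = (443 - 2Q)q_Z - (203q_Z + q_Z²). Setting ∂π_Z/∂q_Z = 0: 240 - 6q_Z - 2(q_K) = 0.
Kestrel's profit: π_K = (443 - 2Q)q_K - (105q_K + q_K²). Setting ∂π_K/∂q_K = 0: 338 - 6q_K - 2(q_Z) = 0.
So q_Z = (240 - 2q_K)/6 and q_K = (338 - 2q_Z)/6.
Substituting one into the other gives q_Z = 191/8 and q_K = 387/8.

23.88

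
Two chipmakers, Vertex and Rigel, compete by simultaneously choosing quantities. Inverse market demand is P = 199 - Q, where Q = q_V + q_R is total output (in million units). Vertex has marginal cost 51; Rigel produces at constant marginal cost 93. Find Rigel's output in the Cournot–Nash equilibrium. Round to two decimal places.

Vertex's profit: π_V = (199 - Q)q_V - (51q_V). Setting ∂π_V/∂q_V = 0: 148 - 2q_V - (q_R) = 0.
Rigel's profit: π_R = (199 - Q)q_R - (93q_R). Setting ∂π_R/∂q_R = 0: 106 - 2q_R - (q_V) = 0.
Best responses: q_V = (148 - q_R)/2, q_R = (106 - q_V)/2.
Substituting one into the other gives q_V = 190/3 and q_R = 64/3.

21.33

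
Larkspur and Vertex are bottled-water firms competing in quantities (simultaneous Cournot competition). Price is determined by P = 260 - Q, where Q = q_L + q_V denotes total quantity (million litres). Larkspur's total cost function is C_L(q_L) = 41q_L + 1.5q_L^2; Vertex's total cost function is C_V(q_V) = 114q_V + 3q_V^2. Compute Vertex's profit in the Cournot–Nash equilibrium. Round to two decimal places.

Larkspur's profit: π_L = (260 - Q)q_L - (41q_L + (3/2)q_L²). Setting ∂π_L/∂q_L = 0: 219 - 5q_L - (q_V) = 0.
Vertex's profit: π_V = (260 - Q)q_V - (114q_V + 3q_V²). Setting ∂π_V/∂q_V = 0: 146 - 8q_V - (q_L) = 0.
Best responses: q_L = (219 - q_V)/5, q_V = (146 - q_L)/8.
Substituting one into the other gives q_L = 1606/39 and q_V = 511/39.
Price P = 260 - 54.2821 = 205.7179.
Vertex's profit: 205.7179·(511/39) - 114·(511/39) - 3(511/39)² = 686.7087.

686.71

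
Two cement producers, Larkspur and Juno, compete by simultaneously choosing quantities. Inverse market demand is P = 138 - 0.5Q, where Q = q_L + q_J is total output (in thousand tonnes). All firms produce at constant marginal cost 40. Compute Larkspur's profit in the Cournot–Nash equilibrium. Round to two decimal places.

A representative firm's profit is π_i = q_i(138 - 0.5Q) - 40q_i.
Setting ∂π_i/∂q_i = 0 with rivals' quantities fixed: 98 - q_i - (1/2)q_j = 0.
By symmetry each firm produces the same amount; substituting q_j = q_i yields q_i = 98/(3/2) = 196/3.
Price P = 138 - (1/2)·(392/3) = 218/3.
Larkspur's profit: (218/3 - 40)·(196/3) = 2134.2222.

2134.22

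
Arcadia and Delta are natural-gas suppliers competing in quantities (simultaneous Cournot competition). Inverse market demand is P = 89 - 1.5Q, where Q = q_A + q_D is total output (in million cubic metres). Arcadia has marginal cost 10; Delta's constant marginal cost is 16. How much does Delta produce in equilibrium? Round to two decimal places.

14.89

Arcadia's profit: π_A = (89 - 1.5Q)q_A - (10q_A). Setting ∂π_A/∂q_A = 0: 79 - 3q_A - (3/2)(q_D) = 0.
Delta's profit: π_D = (89 - 1.5Q)q_D - (16q_D). Setting ∂π_D/∂q_D = 0: 73 - 3q_D - (3/2)(q_A) = 0.
Rearranging gives the reaction functions q_A = (79 - (3/2)q_D)/3 and q_D = (73 - (3/2)q_A)/3.
Substituting one into the other gives q_A = 170/9 and q_D = 134/9.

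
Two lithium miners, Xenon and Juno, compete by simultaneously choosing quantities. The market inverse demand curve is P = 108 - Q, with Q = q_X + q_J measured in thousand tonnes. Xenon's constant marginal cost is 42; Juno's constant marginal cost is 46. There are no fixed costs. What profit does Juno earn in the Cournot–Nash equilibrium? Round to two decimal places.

Xenon's profit: π_X = (108 - Q)q_X - (42q_X). Setting ∂π_X/∂q_X = 0: 66 - 2q_X - (q_J) = 0.
Juno's profit: π_J = (108 - Q)q_J - (46q_J). Setting ∂π_J/∂q_J = 0: 62 - 2q_J - (q_X) = 0.
Best responses: q_X = (66 - q_J)/2, q_J = (62 - q_X)/2.
Solving the pair: q_X = 70/3, q_J = 58/3.
Price P = 108 - 128/3 = 196/3.
Juno's profit: (196/3 - 46)·(58/3) = 373.7778.

373.78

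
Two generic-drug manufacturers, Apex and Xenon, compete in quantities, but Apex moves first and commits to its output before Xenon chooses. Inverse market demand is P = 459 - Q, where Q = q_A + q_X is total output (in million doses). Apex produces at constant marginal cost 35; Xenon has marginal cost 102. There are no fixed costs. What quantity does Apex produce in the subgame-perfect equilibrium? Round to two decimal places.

The follower Xenon best-responds to any q_A: π_X = (459 - Q)q_X - 102q_X.
∂π_X/∂q_X = 357 - q_A - 2q_X = 0 gives the reaction function q_X = (357 - q_A)/2.
The leader anticipates this reaction. Substituting into P = 459 - Q gives P = 561/2 - (1/2)q_A, so π_A = (561/2 - (1/2)q_A)q_A - 35q_A.
Maximising: ∂π_A/∂q_A = 491/2 - q_A = 0, giving q_A = 491/2.
Then q_X = (357 - 491/2)/2 = 223/4.

245.50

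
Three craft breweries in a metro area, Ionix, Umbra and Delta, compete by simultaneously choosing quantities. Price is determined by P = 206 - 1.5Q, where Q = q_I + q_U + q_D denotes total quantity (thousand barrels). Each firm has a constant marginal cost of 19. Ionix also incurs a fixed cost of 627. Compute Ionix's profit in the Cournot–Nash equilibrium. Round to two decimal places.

830.04

Each firm earns π_i = (206 - 1.5Q)q_i - 19q_i.
Setting ∂π_i/∂q_i = 0 with rivals' quantities fixed: 187 - 3q_i - (3/2)·Σ_{j≠i} q_j = 0.
With identical firms every q_j equals q_i, so Σ_{j≠i} q_j = 2q_i and 187 = 6q_i, giving q_i = 187/6.
Price P = 206 - (3/2)·(187/2) = 263/4.
Ionix's profit: (263/4 - 19)·(187/6) - 627 = 830.0417.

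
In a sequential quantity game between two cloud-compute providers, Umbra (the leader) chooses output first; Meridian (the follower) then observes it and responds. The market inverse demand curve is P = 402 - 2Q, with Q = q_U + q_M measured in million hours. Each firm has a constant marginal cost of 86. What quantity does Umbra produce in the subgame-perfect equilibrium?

The follower Meridian best-responds to any q_U: π_M = (402 - 2Q)q_M - 86q_M.
Setting the follower's marginal profit to zero, 316 - 2q_U - 4q_M = 0, i.e. q_M = (316 - 2q_U)/4.
The leader anticipates this reaction. Substituting into P = 402 - 2Q gives P = 244 - q_U, so π_U = (244 - q_U)q_U - 86q_U.
Leader FOC: 158 - 2q_U = 0, so q_U = 79.
Then q_M = (316 - 2·79)/4 = 79/2.

79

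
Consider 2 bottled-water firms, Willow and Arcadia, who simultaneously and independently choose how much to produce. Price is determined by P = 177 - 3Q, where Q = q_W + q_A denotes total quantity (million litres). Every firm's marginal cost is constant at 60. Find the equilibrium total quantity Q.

A representative firm's profit is π_i = q_i(177 - 3Q) - 60q_i.
Setting ∂π_i/∂q_i = 0 with rivals' quantities fixed: 117 - 6q_i - 3q_j = 0.
With identical firms every q_j equals q_i, so q_j = q_i and 117 = 9q_i, giving q_i = 13.
Total output Q = 13 + 13 = 26.

26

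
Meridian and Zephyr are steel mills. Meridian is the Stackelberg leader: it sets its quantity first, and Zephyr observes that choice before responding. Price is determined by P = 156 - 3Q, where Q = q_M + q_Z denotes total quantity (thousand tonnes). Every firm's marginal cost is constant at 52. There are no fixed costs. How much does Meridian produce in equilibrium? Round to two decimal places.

17.33

The follower Zephyr best-responds to any q_M: π_Z = (156 - 3Q)q_Z - 52q_Z.
∂π_Z/∂q_Z = 104 - 3q_M - 6q_Z = 0 gives the reaction function q_Z = (104 - 3q_M)/6.
The leader anticipates this reaction. Substituting into P = 156 - 3Q gives P = 104 - (3/2)q_M, so π_M = (104 - (3/2)q_M)q_M - 52q_M.
Leader FOC: 52 - 3q_M = 0, so q_M = 52/3.
Then q_Z = (104 - 3·(52/3))/6 = 26/3.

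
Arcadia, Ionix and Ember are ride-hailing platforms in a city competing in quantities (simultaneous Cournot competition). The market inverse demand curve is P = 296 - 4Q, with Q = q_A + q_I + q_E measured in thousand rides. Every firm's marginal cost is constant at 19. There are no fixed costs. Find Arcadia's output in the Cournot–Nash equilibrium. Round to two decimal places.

17.31

Each firm earns π_i = (296 - 4Q)q_i - 19q_i.
First-order condition (treating rivals' output as given): 277 - 8q_i - 4·Σ_{j≠i} q_j = 0.
By symmetry each firm produces the same amount; substituting Σ_{j≠i} q_j = 2q_i yields q_i = 277/16.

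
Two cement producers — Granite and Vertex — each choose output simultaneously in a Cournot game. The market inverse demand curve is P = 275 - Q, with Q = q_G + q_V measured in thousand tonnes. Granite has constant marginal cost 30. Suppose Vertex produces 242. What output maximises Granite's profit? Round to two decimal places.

1.50

With the rival's output fixed at 242, Granite's profit is π_G = (275 - 242 - q_G)q_G - (30q_G) = (33 - q_G)q_G - (30q_G).
∂π_G/∂q_G = 3 - 2q_G = 0, so q_G = 3/2.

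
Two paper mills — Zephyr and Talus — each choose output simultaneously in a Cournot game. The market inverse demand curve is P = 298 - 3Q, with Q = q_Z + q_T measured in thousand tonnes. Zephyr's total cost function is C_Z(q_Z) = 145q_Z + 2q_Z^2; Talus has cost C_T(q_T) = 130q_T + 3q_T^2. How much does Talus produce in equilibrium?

11

Zephyr's profit: π_Z = (298 - 3Q)q_Z - (145q_Z + 2q_Z²). Setting ∂π_Z/∂q_Z = 0: 153 - 10q_Z - 3(q_T) = 0.
Talus's profit: π_T = (298 - 3Q)q_T - (130q_T + 3q_T²). Setting ∂π_T/∂q_T = 0: 168 - 12q_T - 3(q_Z) = 0.
Best responses: q_Z = (153 - 3q_T)/10, q_T = (168 - 3q_Z)/12.
Solving the pair: q_Z = 12, q_T = 11.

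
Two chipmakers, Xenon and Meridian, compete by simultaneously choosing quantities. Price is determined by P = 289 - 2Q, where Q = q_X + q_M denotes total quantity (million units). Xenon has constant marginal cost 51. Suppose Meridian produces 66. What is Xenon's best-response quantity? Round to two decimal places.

26.50

With the rival's output fixed at 66, Xenon's profit is π_X = (289 - 2·66 - 2q_X)q_X - (51q_X) = (157 - 2q_X)q_X - (51q_X).
∂π_X/∂q_X = 106 - 4q_X = 0, so q_X = 53/2.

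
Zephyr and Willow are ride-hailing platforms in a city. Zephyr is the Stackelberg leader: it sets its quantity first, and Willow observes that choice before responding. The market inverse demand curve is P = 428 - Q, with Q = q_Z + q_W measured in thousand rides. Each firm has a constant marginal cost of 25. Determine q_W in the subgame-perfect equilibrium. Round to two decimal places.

The follower Willow best-responds to any q_Z: π_W = (428 - Q)q_W - 25q_W.
Follower FOC: 403 - q_Z - 2q_W = 0, so q_W(q_Z) = (403 - q_Z)/2.
Zephyr substitutes q_W(q_Z) into its own profit: π_Z = q_Z(428 - q_Z - (403 - q_Z)/2) - 25q_Z = (453/2 - (1/2)q_Z)q_Z - 25q_Z.
Maximising: ∂π_Z/∂q_Z = 403/2 - q_Z = 0, giving q_Z = 403/2.
Then q_W = (403 - 403/2)/2 = 403/4.

100.75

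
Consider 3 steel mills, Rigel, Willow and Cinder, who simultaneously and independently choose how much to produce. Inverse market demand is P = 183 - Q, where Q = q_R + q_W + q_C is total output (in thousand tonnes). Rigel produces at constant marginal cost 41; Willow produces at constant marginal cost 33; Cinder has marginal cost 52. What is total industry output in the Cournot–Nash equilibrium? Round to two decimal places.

Rigel's profit: π_R = (183 - Q)q_R - (41q_R). Setting ∂π_R/∂q_R = 0: 142 - 2q_R - (q_W + q_C) = 0.
Willow's first-order condition: 150 - 2q_W - (q_R + q_C) = 0.
Cinder's first-order condition: 131 - 2q_C - (q_R + q_W) = 0.
Adding the 3 conditions: 423 − 2Q − 2Q = 0, i.e. Q = 423/4.
Back-substituting: q_R = (142 − 423/4) = 145/4, q_W = (150 − 423/4) = 177/4, q_C = (131 − 423/4) = 101/4.
Total output Q = 145/4 + 177/4 + 101/4 = 423/4.

105.75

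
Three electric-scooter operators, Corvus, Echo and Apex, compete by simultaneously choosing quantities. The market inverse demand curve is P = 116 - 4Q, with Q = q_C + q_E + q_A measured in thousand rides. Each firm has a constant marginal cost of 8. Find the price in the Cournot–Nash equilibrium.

Each firm earns π_i = (116 - 4Q)q_i - 8q_i.
First-order condition (treating rivals' output as given): 108 - 8q_i - 4·Σ_{j≠i} q_j = 0.
By symmetry each firm produces the same amount; substituting Σ_{j≠i} q_j = 2q_i yields q_i = 108/16 = 27/4.
Total output Q = 81/4, so price P = 116 - 4·(81/4) = 35.

35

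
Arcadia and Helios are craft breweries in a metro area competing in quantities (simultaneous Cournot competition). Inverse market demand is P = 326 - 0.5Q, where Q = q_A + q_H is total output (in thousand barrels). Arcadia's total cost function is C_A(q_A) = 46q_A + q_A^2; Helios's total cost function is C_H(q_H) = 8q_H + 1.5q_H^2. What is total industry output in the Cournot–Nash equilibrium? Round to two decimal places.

Arcadia's profit: π_A = (326 - 0.5Q)q_A - (46q_A + q_A²). Setting ∂π_A/∂q_A = 0: 280 - 3q_A - (1/2)(q_H) = 0.
Helios's profit: π_H = (326 - 0.5Q)q_H - (8q_H + (3/2)q_H²). Setting ∂π_H/∂q_H = 0: 318 - 4q_H - (1/2)(q_A) = 0.
So q_A = (280 - (1/2)q_H)/3 and q_H = (318 - (1/2)q_A)/4.
Solving the pair: q_A = 81.7872, q_H = 69.2766.
Total output Q = 81.7872 + 69.2766 = 151.0638.

151.06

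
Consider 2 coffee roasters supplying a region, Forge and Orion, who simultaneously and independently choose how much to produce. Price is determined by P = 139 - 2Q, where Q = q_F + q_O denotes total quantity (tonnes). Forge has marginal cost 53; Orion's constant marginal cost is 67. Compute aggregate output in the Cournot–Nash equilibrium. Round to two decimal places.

26.33

Forge's profit: π_F = (139 - 2Q)q_F - (53q_F). Setting ∂π_F/∂q_F = 0: 86 - 4q_F - 2(q_O) = 0.
Orion's profit: π_O = (139 - 2Q)q_O - (67q_O). Setting ∂π_O/∂q_O = 0: 72 - 4q_O - 2(q_F) = 0.
So q_F = (86 - 2q_O)/4 and q_O = (72 - 2q_F)/4.
Substituting one into the other gives q_F = 50/3 and q_O = 29/3.
Total output Q = 50/3 + 29/3 = 79/3.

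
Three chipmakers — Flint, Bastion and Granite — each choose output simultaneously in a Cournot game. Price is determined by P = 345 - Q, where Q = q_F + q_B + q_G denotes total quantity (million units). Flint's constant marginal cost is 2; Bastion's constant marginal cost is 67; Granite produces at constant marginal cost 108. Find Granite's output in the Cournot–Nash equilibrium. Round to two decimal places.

Flint's profit: π_F = (345 - Q)q_F - (2q_F). Setting ∂π_F/∂q_F = 0: 343 - 2q_F - (q_B + q_G) = 0.
Bastion's first-order condition: 278 - 2q_B - (q_F + q_G) = 0.
Granite's profit: π_G = (345 - Q)q_G - (108q_G). Setting ∂π_G/∂q_G = 0: 237 - 2q_G - (q_F + q_B) = 0.
Summing all 3 equations gives 858 − 4Q = 0, hence Q = 429/2.
Back-substituting: q_F = (343 − 429/2) = 257/2, q_B = (278 − 429/2) = 127/2, q_G = (237 − 429/2) = 45/2.

22.50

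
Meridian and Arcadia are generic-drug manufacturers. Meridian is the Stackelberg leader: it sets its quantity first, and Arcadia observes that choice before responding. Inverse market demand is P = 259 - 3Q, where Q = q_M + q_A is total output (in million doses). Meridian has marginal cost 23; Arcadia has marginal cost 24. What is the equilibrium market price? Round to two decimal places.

The follower Arcadia best-responds to any q_M: π_A = (259 - 3Q)q_A - 24q_A.
Setting the follower's marginal profit to zero, 235 - 3q_M - 6q_A = 0, i.e. q_A = (235 - 3q_M)/6.
Meridian substitutes q_A(q_M) into its own profit: π_M = q_M(259 - 3q_M - (235 - 3q_M)/2) - 23q_M = (283/2 - (3/2)q_M)q_M - 23q_M.
Maximising: ∂π_M/∂q_M = 237/2 - 3q_M = 0, giving q_M = 79/2.
Then q_A = (235 - 3·(79/2))/6 = 233/12.
Total output Q = 707/12, so price P = 259 - 3·(707/12) = 329/4.

82.25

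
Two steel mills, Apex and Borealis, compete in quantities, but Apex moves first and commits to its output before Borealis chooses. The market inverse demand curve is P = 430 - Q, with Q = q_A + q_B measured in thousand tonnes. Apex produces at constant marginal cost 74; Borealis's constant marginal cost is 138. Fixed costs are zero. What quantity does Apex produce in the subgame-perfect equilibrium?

210

Solve by backward induction. Given q_A, the follower Borealis maximises π_B = (430 - q_A - q_B)q_B - 138q_B.
Follower FOC: 292 - q_A - 2q_B = 0, so q_B(q_A) = (292 - q_A)/2.
The leader anticipates this reaction. Substituting into P = 430 - Q gives P = 284 - (1/2)q_A, so π_A = (284 - (1/2)q_A)q_A - 74q_A.
Leader FOC: 210 - q_A = 0, so q_A = 210.
Then q_B = (292 - 210)/2 = 41.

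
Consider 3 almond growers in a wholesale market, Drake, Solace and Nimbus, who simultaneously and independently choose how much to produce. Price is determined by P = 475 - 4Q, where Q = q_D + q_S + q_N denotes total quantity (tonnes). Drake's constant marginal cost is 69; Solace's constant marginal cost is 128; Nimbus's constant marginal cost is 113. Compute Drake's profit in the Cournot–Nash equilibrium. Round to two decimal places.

Drake's profit: π_D = (475 - 4Q)q_D - (69q_D). Setting ∂π_D/∂q_D = 0: 406 - 8q_D - 4(q_S + q_N) = 0.
Solace's profit: π_S = (475 - 4Q)q_S - (128q_S). Setting ∂π_S/∂q_S = 0: 347 - 8q_S - 4(q_D + q_N) = 0.
Nimbus's profit: π_N = (475 - 4Q)q_N - (113q_N). Setting ∂π_N/∂q_N = 0: 362 - 8q_N - 4(q_D + q_S) = 0.
Adding the 3 conditions: 1115 − 8Q − 8Q = 0, i.e. Q = 1115/16.
Back-substituting: q_D = (406 − 1115/4)/4 = 509/16, q_S = (347 − 1115/4)/4 = 273/16, q_N = (362 − 1115/4)/4 = 333/16.
Price P = 475 - 4·(1115/16) = 785/4.
Drake's profit: (785/4 - 69)·(509/16) = 4048.1406.

4048.14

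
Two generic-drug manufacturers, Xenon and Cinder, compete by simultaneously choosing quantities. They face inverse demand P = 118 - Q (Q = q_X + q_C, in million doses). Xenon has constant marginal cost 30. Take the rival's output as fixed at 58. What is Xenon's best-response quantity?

15

With the rival's output fixed at 58, Xenon's profit is π_X = (118 - 58 - q_X)q_X - (30q_X) = (60 - q_X)q_X - (30q_X).
∂π_X/∂q_X = 30 - 2q_X = 0, so q_X = 15.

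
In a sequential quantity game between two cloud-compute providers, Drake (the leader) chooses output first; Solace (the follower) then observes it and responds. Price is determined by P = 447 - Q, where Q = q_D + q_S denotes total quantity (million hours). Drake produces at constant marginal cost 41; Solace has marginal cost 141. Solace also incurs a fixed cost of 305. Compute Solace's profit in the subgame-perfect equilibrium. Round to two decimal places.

Solve by backward induction. Given q_D, the follower Solace maximises π_S = (447 - q_D - q_S)q_S - 141q_S.
Setting the follower's marginal profit to zero, 306 - q_D - 2q_S = 0, i.e. q_S = (306 - q_D)/2.
The leader anticipates this reaction. Substituting into P = 447 - Q gives P = 294 - (1/2)q_D, so π_D = (294 - (1/2)q_D)q_D - 41q_D.
Maximising: ∂π_D/∂q_D = 253 - q_D = 0, giving q_D = 253.
Then q_S = (306 - 253)/2 = 53/2.
Price P = 447 - 559/2 = 335/2.
Solace's profit: (335/2 - 141)·(53/2) - 305 = 1589/4.

397.25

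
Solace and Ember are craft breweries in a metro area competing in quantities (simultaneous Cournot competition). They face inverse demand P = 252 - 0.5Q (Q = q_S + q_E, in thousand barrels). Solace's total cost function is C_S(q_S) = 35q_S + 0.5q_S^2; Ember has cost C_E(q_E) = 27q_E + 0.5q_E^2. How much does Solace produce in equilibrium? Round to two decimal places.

Solace's profit: π_S = (252 - 0.5Q)q_S - (35q_S + (1/2)q_S²). Setting ∂π_S/∂q_S = 0: 217 - 2q_S - (1/2)(q_E) = 0.
Ember's first-order condition: 225 - 2q_E - (1/2)(q_S) = 0.
Best responses: q_S = (217 - (1/2)q_E)/2, q_E = (225 - (1/2)q_S)/2.
Solving the pair: q_S = 1286/15, q_E = 1366/15.

85.73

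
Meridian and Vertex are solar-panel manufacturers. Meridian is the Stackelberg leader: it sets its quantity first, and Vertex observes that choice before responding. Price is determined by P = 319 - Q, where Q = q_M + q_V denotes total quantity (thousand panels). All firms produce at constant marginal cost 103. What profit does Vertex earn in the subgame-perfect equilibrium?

2916

The follower Vertex best-responds to any q_M: π_V = (319 - Q)q_V - 103q_V.
∂π_V/∂q_V = 216 - q_M - 2q_V = 0 gives the reaction function q_V = (216 - q_M)/2.
Meridian substitutes q_V(q_M) into its own profit: π_M = q_M(319 - q_M - (216 - q_M)/2) - 103q_M = (211 - (1/2)q_M)q_M - 103q_M.
Leader FOC: 108 - q_M = 0, so q_M = 108.
Then q_V = (216 - 108)/2 = 54.
Price P = 319 - 162 = 157.
Vertex's profit: (157 - 103)·54 = 2916.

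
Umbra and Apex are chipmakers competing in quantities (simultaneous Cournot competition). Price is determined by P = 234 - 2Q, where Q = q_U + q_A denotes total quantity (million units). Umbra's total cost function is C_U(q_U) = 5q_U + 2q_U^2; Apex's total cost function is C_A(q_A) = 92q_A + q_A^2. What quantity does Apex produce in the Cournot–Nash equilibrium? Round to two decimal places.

15.41

Umbra's profit: π_U = (234 - 2Q)q_U - (5q_U + 2q_U²). Setting ∂π_U/∂q_U = 0: 229 - 8q_U - 2(q_A) = 0.
Apex's first-order condition: 142 - 6q_A - 2(q_U) = 0.
Best responses: q_U = (229 - 2q_A)/8, q_A = (142 - 2q_U)/6.
Solving the pair: q_U = 545/22, q_A = 339/22.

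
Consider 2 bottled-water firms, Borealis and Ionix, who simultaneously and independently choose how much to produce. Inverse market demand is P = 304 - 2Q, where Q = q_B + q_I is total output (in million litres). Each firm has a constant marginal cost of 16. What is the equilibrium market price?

112

A representative firm's profit is π_i = q_i(304 - 2Q) - 16q_i.
Setting ∂π_i/∂q_i = 0 with rivals' quantities fixed: 288 - 4q_i - 2q_j = 0.
By symmetry each firm produces the same amount; substituting q_j = q_i yields q_i = 288/6 = 48.
Total output Q = 96, so price P = 304 - 2·96 = 112.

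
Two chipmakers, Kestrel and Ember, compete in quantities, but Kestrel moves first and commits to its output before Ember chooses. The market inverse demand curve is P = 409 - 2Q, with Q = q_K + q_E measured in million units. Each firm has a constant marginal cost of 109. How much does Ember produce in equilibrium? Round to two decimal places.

37.50

The follower Ember best-responds to any q_K: π_E = (409 - 2Q)q_E - 109q_E.
Setting the follower's marginal profit to zero, 300 - 2q_K - 4q_E = 0, i.e. q_E = (300 - 2q_K)/4.
The leader anticipates this reaction. Substituting into P = 409 - 2Q gives P = 259 - q_K, so π_K = (259 - q_K)q_K - 109q_K.
Leader FOC: 150 - 2q_K = 0, so q_K = 75.
Then q_E = (300 - 2·75)/4 = 75/2.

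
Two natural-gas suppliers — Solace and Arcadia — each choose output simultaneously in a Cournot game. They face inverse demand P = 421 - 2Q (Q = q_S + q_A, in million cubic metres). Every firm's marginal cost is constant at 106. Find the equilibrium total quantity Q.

105

Each firm earns π_i = (421 - 2Q)q_i - 106q_i.
First-order condition (treating rivals' output as given): 315 - 4q_i - 2q_j = 0.
With identical firms every q_j equals q_i, so q_j = q_i and 315 = 6q_i, giving q_i = 105/2.
Total output Q = 105/2 + 105/2 = 105.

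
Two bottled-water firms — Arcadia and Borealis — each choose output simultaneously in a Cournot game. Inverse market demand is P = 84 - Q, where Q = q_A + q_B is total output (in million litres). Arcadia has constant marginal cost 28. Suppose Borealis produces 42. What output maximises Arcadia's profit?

With the rival's output fixed at 42, Arcadia's profit is π_A = (84 - 42 - q_A)q_A - (28q_A) = (42 - q_A)q_A - (28q_A).
∂π_A/∂q_A = 14 - 2q_A = 0, so q_A = 7.

7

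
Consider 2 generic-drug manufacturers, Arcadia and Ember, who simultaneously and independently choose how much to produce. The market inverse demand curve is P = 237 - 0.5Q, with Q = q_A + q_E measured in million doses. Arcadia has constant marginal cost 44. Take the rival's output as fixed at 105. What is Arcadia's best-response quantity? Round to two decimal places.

With the rival's output fixed at 105, Arcadia's profit is π_A = (237 - (1/2)·105 - (1/2)q_A)q_A - (44q_A) = (369/2 - (1/2)q_A)q_A - (44q_A).
∂π_A/∂q_A = 281/2 - q_A = 0, so q_A = 281/2.

140.50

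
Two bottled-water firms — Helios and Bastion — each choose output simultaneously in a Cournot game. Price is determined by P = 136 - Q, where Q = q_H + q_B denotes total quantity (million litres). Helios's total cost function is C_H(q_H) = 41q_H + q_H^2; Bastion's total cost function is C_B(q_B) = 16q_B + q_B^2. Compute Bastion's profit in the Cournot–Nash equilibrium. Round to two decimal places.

Helios's profit: π_H = (136 - Q)q_H - (41q_H + q_H²). Setting ∂π_H/∂q_H = 0: 95 - 4q_H - (q_B) = 0.
Bastion's first-order condition: 120 - 4q_B - (q_H) = 0.
Best responses: q_H = (95 - q_B)/4, q_B = (120 - q_H)/4.
Substituting one into the other gives q_H = 52/3 and q_B = 77/3.
Price P = 136 - 43 = 93.
Bastion's profit: 93·(77/3) - 16·(77/3) - (77/3)² = 1317.5556.

1317.56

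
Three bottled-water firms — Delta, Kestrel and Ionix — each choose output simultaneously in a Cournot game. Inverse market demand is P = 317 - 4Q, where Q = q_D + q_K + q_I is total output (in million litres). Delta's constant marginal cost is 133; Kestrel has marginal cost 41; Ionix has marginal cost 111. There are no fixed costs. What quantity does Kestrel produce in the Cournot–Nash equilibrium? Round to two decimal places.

Delta's profit: π_D = (317 - 4Q)q_D - (133q_D). Setting ∂π_D/∂q_D = 0: 184 - 8q_D - 4(q_K + q_I) = 0.
Kestrel's profit: π_K = (317 - 4Q)q_K - (41q_K). Setting ∂π_K/∂q_K = 0: 276 - 8q_K - 4(q_D + q_I) = 0.
Ionix's first-order condition: 206 - 8q_I - 4(q_D + q_K) = 0.
Summing all 3 equations gives 666 − 16Q = 0, hence Q = 333/8.
Back-substituting: q_D = (184 − 333/2)/4 = 35/8, q_K = (276 − 333/2)/4 = 219/8, q_I = (206 − 333/2)/4 = 79/8.

27.38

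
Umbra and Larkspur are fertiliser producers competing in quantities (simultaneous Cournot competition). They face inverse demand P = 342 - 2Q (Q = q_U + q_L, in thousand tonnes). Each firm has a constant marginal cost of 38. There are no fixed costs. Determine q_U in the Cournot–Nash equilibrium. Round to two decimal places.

Each firm earns π_i = (342 - 2Q)q_i - 38q_i.
First-order condition (treating rivals' output as given): 304 - 4q_i - 2q_j = 0.
With identical firms every q_j equals q_i, so q_j = q_i and 304 = 6q_i, giving q_i = 152/3.

50.67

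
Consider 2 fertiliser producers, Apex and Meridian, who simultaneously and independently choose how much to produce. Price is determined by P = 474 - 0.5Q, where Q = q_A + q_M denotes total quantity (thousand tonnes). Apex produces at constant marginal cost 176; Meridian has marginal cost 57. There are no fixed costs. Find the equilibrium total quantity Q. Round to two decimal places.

Apex's profit: π_A = (474 - 0.5Q)q_A - (176q_A). Setting ∂π_A/∂q_A = 0: 298 - q_A - (1/2)(q_M) = 0.
Meridian's profit: π_M = (474 - 0.5Q)q_M - (57q_M). Setting ∂π_M/∂q_M = 0: 417 - q_M - (1/2)(q_A) = 0.
Best responses: q_A = (298 - (1/2)q_M), q_M = (417 - (1/2)q_A).
Solving the pair: q_A = 358/3, q_M = 1072/3.
Total output Q = 358/3 + 1072/3 = 1430/3.

476.67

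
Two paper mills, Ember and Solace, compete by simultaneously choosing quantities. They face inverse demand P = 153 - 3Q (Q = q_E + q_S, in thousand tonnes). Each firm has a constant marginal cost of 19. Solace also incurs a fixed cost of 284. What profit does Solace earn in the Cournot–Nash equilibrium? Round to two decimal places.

Each firm earns π_i = (153 - 3Q)q_i - 19q_i.
First-order condition (treating rivals' output as given): 134 - 6q_i - 3q_j = 0.
With identical firms every q_j equals q_i, so q_j = q_i and 134 = 9q_i, giving q_i = 134/9.
Price P = 153 - 3·(268/9) = 191/3.
Solace's profit: (191/3 - 19)·(134/9) - 284 = 381.0370.

381.04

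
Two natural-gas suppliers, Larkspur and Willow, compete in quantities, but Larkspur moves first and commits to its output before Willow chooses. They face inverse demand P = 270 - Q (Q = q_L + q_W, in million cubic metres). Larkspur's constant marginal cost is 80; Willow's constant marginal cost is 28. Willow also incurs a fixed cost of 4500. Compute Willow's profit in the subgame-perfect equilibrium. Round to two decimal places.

2982.25

Solve by backward induction. Given q_L, the follower Willow maximises π_W = (270 - q_L - q_W)q_W - 28q_W.
Follower FOC: 242 - q_L - 2q_W = 0, so q_W(q_L) = (242 - q_L)/2.
The leader anticipates this reaction. Substituting into P = 270 - Q gives P = 149 - (1/2)q_L, so π_L = (149 - (1/2)q_L)q_L - 80q_L.
The leader's first-order condition 69 - q_L = 0 yields q_L = 69.
Then q_W = (242 - 69)/2 = 173/2.
Price P = 270 - 311/2 = 229/2.
Willow's profit: (229/2 - 28)·(173/2) - 4500 = 2982.2500.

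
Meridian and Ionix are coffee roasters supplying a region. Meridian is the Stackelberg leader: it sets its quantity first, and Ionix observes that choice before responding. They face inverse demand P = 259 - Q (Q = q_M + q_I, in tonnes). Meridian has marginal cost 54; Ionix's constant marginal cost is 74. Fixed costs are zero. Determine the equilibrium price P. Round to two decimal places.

110.25

The follower Ionix best-responds to any q_M: π_I = (259 - Q)q_I - 74q_I.
∂π_I/∂q_I = 185 - q_M - 2q_I = 0 gives the reaction function q_I = (185 - q_M)/2.
The leader anticipates this reaction. Substituting into P = 259 - Q gives P = 333/2 - (1/2)q_M, so π_M = (333/2 - (1/2)q_M)q_M - 54q_M.
The leader's first-order condition 225/2 - q_M = 0 yields q_M = 225/2.
Then q_I = (185 - 225/2)/2 = 145/4.
Total output Q = 595/4, so price P = 259 - 595/4 = 441/4.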